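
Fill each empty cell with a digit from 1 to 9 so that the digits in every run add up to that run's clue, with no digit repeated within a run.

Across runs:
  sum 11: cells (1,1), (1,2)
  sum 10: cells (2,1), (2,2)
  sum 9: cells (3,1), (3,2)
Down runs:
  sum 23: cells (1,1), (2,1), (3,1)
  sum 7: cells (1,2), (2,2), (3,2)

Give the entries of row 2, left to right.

6 4

23 in 3 cells must be {6,8,9}; 7 in 3 cells must be {1,2,4}.
Nothing is forced directly, so branch on (1,2), whose candidates are 2 or 4. If (1,2) = 4: then (1,1) would have to be in {7} for the 11 across but in {6,8,9} for the 23 down — contradiction. So (1,2) = 2.
(1,1) = 11 − 2 = 9 completes the 11 across.
Nothing is forced directly, so branch on (2,1), whose candidates are 6 or 8. If (2,1) = 8: then (2,2) would have to be in {2} for the 10 across but in {1,4} for the 7 down — contradiction. So (2,1) = 6.
(2,2) = 10 − 6 = 4 completes the 10 across.
(3,1) = 23 − 15 = 8 completes the 23 down.
(3,2) = 9 − 8 = 1 completes the 9 across.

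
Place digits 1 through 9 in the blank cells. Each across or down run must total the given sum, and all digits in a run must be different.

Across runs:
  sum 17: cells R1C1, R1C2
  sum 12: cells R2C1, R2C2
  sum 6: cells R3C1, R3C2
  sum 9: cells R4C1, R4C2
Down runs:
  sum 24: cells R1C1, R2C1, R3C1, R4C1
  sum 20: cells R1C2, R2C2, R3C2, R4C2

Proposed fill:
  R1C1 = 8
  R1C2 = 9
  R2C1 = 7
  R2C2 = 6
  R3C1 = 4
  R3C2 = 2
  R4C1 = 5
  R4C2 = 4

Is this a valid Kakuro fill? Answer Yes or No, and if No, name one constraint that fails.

No — the across run R2C1–R2C2 sums to 13, not 12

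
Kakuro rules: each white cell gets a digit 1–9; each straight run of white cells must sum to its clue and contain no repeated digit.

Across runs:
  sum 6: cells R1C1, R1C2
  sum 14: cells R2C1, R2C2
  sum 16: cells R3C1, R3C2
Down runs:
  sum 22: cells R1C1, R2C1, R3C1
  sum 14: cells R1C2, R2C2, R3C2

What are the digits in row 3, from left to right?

9, 7

16 in 2 cells must be {7,9}.
The 6 across and the 22 down share only 5, so R1C1 = 5.
R1C2 = 6 − 5 = 1 completes the 6 across.
Given what's placed, R3C1 must be 9 to fit the 16 across and 22 down.
R3C2 = 16 − 9 = 7 completes the 16 across.
R2C1 = 22 − 14 = 8 completes the 22 down.
R2C2 = 14 − 8 = 6 completes the 14 across.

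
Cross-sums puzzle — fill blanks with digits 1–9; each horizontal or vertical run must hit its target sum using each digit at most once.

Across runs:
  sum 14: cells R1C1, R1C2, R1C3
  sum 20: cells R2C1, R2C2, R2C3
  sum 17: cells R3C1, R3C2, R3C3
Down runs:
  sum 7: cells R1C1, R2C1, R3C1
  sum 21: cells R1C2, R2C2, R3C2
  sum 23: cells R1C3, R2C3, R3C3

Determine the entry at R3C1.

2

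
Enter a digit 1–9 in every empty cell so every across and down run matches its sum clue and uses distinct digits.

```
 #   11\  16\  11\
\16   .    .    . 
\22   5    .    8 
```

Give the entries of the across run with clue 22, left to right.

16 in 2 cells must be {7,9}.
R1C1 = 11 − 5 = 6 completes the 11 down.
R1C3 = 11 − 8 = 3 completes the 11 down.
R2C2 = 22 − 13 = 9 completes the 22 across.
R1C2 = 16 − 9 = 7 completes the 16 across.

5 9 8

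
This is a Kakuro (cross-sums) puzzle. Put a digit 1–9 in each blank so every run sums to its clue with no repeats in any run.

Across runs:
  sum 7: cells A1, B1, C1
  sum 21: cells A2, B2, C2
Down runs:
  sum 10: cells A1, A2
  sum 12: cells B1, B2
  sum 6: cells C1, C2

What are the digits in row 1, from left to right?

7 in 3 cells must be {1,2,4}.
The 7 across and the 12 down share only 4, so B1 = 4.
B2 = 12 − 4 = 8 completes the 12 down.
Given what's placed, C2 must be 4 to fit the 21 across and 6 down.
C1 = 6 − 4 = 2 completes the 6 down.
A2 = 21 − 12 = 9 completes the 21 across.
A1 = 7 − 6 = 1 completes the 7 across.

1 4 2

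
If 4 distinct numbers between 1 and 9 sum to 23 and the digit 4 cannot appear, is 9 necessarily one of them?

No

Counterexample: {2,6,7,8} sums to 23 under that restriction without using 9.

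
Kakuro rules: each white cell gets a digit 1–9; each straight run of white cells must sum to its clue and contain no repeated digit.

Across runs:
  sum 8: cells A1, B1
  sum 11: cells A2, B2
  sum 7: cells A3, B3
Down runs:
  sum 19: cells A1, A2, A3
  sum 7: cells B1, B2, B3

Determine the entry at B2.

2

7 in 3 cells must be {1,2,4}.
Nothing is forced directly, so branch on B2, whose candidates are 2 or 4. If B2 = 4: that forces A2 = 7, A1 = 3, after which B1 would have to be in {5} for the 8 across but in {1,2} for the 7 down — contradiction. So B2 = 2.
Given what's placed, B1 must be 1 to fit the 8 across and 7 down.
A2 = 11 − 2 = 9 completes the 11 across.
B3 = 7 − 3 = 4 completes the 7 down.
A1 = 8 − 1 = 7 completes the 8 across.
A3 = 7 − 4 = 3 completes the 7 across.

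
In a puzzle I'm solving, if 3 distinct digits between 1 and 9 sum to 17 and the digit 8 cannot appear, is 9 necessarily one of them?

No

Counterexample: {4,6,7} sums to 17 under that restriction without using 9.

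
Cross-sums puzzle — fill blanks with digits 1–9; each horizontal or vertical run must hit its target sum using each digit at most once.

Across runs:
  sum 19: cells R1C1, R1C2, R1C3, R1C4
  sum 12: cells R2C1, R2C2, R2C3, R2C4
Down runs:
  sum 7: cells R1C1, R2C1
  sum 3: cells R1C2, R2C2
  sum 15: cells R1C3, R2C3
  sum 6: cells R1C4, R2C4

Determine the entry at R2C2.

2

3 in 2 cells must be {1,2}.
Only 6 fits R2C3 under both its across sum 12 and down sum 15.
R1C3 = 15 − 6 = 9 completes the 15 down.
Nothing is forced directly, so branch on R1C2, whose candidates are 1 or 2. If R1C2 = 2: that forces R2C2 = 1, R2C4 = 2, after which R1C4 would have to be in {1,3,5,7} for the 19 across but in {4} for the 6 down — contradiction. So R1C2 = 1.
R2C2 = 3 − 1 = 2 completes the 3 down.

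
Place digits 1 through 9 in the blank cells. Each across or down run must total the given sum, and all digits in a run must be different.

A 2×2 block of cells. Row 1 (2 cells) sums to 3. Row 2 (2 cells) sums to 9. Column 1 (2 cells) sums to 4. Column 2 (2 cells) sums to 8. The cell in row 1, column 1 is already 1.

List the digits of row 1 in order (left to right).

3 in 2 cells must be {1,2}; 4 in 2 cells must be {1,3}.
(1,2) = 3 − 1 = 2 completes the 3 across.
(2,1) = 4 − 1 = 3 completes the 4 down.
(2,2) = 9 − 3 = 6 completes the 9 across.

1 2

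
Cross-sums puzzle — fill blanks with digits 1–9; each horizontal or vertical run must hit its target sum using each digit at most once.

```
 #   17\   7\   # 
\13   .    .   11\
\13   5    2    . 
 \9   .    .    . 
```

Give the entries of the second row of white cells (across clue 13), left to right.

7 in 3 cells must be {1,2,4}.
Given what's placed, R1C2 must be 4 to fit the 13 across and 7 down.
R2C3 = 13 − 7 = 6 completes the 13 across.
R3C2 = 7 − 6 = 1 completes the 7 down.
R3C3 = 11 − 6 = 5 completes the 11 down.
R1C1 = 13 − 4 = 9 completes the 13 across.
R3C1 = 9 − 6 = 3 completes the 9 across.

5 2 6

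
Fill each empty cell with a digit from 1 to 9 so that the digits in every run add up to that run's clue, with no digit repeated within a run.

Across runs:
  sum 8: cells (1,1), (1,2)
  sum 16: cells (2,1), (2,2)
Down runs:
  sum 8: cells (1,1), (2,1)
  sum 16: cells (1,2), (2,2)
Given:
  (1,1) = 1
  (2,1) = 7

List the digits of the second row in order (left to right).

7 9

16 in 2 cells must be {7,9}.
(1,2) = 8 − 1 = 7 completes the 8 across.
(2,2) = 16 − 7 = 9 completes the 16 across.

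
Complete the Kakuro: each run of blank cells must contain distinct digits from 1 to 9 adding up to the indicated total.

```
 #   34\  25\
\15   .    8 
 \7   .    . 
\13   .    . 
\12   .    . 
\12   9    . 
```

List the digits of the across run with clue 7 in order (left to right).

6 1

34 in 5 cells must be {4,6,7,8,9}.
R1C1 = 15 − 8 = 7 completes the 15 across.
R5C2 = 12 − 9 = 3 completes the 12 across.
No cell is forced outright now. R2C1 can only be 4 or 6 (the digits allowed by both its 7 across and its 34 down). If R2C1 = 4: then R2C2 would have to be in {3} for the 7 across but in {1,2,4,5,6,7,9} for the 25 down — contradiction. So R2C1 = 6.
R2C2 = 7 − 6 = 1 completes the 7 across.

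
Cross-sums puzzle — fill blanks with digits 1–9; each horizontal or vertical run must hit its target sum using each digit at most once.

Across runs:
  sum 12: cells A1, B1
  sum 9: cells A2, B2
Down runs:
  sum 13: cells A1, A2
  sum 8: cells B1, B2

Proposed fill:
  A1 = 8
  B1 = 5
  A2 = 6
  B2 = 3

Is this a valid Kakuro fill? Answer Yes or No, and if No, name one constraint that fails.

No — the down run A1–A2 sums to 14, not 13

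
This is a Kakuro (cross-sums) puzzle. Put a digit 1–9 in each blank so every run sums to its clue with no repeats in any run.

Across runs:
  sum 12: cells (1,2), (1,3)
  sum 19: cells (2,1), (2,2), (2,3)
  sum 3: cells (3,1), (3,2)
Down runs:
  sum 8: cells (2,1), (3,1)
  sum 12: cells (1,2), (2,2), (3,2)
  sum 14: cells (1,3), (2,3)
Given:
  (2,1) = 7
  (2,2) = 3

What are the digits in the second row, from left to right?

7, 3, 9

3 in 2 cells must be {1,2}.
(2,3) = 19 − 10 = 9 completes the 19 across.
(3,1) = 8 − 7 = 1 completes the 8 down.
(3,2) = 3 − 1 = 2 completes the 3 across.
(1,2) = 12 − 5 = 7 completes the 12 down.
(1,3) = 12 − 7 = 5 completes the 12 across.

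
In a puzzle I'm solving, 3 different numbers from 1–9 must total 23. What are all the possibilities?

3 distinct digits from 1–9 sum between 6 and 24.
Only one set works: {6,8,9}.

{6,8,9}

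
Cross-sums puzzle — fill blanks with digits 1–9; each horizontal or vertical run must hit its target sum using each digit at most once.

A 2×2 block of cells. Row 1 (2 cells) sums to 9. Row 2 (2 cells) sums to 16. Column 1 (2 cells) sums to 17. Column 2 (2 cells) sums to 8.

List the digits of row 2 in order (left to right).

9 7

16 in 2 cells must be {7,9}; 17 in 2 cells must be {8,9}.
The 9 across and the 17 down share only 8, so (1,1) = 8.
(1,2) = 9 − 8 = 1 completes the 9 across.
(2,1) = 17 − 8 = 9 completes the 17 down.
(2,2) = 16 − 9 = 7 completes the 16 across.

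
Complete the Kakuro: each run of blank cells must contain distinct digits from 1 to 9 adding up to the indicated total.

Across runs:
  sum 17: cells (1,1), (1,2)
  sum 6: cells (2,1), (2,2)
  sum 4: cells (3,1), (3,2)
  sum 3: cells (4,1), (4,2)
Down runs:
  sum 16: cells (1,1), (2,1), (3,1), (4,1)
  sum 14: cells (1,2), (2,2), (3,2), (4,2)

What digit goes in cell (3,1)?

17 in 2 cells must be {8,9}; 4 in 2 cells must be {1,3}; 3 in 2 cells must be {1,2}.
Only 8 fits (1,2) under both its across sum 17 and down sum 14.
(1,1) = 17 − 8 = 9 completes the 17 across.
Given what's placed, (3,1) must be 1 to fit the 4 across and 16 down.

1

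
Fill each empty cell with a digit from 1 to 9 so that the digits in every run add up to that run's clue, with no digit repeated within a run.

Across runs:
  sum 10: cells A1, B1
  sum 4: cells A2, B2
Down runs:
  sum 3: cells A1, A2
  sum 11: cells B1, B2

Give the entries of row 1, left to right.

2, 8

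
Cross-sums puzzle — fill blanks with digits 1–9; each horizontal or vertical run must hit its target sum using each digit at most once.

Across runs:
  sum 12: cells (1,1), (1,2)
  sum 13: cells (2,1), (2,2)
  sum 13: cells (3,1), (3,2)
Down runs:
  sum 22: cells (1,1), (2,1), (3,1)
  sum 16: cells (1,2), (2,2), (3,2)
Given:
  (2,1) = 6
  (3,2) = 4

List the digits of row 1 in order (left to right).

7 5

(2,2) = 13 − 6 = 7 completes the 13 across.
(3,1) = 13 − 4 = 9 completes the 13 across.
(1,1) = 22 − 15 = 7 completes the 22 down.
(1,2) = 12 − 7 = 5 completes the 12 across.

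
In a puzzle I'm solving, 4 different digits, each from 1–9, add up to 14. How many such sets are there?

4 distinct digits from 1–9 sum between 10 and 30.
Enumerating: {1,2,3,8}, {1,2,4,7}, {1,2,5,6}, {1,3,4,6}, {2,3,4,5}.

5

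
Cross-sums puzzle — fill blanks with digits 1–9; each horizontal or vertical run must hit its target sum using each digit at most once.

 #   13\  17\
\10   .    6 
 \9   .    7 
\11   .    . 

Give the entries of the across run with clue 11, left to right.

7 4

R1C1 = 10 − 6 = 4 completes the 10 across.
R2C1 = 9 − 7 = 2 completes the 9 across.
R3C1 = 13 − 6 = 7 completes the 13 down.
R3C2 = 11 − 7 = 4 completes the 11 across.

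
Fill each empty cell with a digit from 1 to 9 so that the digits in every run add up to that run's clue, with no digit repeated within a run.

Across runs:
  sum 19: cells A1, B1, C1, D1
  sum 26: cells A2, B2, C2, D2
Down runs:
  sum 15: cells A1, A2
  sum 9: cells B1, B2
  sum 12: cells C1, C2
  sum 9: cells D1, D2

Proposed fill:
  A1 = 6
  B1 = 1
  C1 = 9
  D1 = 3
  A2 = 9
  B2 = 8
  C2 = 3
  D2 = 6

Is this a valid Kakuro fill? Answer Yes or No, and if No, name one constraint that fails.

Across: 6+1+9+3=19; 9+8+3+6=26. Down: 6+9=15; 1+8=9; 9+3=12; 3+6=9. No digit repeats within any run.

Yes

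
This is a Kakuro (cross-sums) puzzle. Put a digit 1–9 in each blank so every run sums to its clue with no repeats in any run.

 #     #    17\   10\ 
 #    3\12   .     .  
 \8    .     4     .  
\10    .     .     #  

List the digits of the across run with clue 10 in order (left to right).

2 8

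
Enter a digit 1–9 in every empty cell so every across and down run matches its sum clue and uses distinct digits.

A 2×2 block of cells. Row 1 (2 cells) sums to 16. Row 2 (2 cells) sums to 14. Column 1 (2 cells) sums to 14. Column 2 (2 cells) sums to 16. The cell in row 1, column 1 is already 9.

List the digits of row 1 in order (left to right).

9 7

16 in 2 cells must be {7,9}.
(1,2) = 16 − 9 = 7 completes the 16 across.
(2,1) = 14 − 9 = 5 completes the 14 down.
(2,2) = 14 − 5 = 9 completes the 14 across.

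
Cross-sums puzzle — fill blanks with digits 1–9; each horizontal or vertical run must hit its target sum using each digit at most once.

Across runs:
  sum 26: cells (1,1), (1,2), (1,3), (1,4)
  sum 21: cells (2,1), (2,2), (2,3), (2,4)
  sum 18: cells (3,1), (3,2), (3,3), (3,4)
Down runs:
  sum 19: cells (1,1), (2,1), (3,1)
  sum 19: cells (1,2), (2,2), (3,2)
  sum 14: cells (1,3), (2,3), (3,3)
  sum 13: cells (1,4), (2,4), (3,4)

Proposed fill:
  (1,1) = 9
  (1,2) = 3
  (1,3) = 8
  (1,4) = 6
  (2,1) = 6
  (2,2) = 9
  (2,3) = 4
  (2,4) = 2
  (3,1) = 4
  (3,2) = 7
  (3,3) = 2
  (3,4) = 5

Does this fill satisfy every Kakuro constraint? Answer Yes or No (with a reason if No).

Across: 9+3+8+6=26; 6+9+4+2=21; 4+7+2+5=18. Down: 9+6+4=19; 3+9+7=19; 8+4+2=14; 6+2+5=13. No digit repeats within any run.

Yes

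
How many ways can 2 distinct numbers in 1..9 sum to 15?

2

2 distinct digits from 1–9 sum between 3 and 17.
Enumerating: {6,9}, {7,8}.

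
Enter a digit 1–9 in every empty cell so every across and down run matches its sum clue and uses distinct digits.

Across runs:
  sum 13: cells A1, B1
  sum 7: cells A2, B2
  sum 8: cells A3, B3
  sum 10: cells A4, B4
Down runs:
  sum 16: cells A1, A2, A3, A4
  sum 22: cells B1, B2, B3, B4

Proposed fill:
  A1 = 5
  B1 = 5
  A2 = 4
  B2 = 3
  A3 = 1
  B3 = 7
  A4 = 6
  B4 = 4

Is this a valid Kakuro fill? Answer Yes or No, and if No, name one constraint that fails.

No — the down run B1–B4 sums to 19, not 22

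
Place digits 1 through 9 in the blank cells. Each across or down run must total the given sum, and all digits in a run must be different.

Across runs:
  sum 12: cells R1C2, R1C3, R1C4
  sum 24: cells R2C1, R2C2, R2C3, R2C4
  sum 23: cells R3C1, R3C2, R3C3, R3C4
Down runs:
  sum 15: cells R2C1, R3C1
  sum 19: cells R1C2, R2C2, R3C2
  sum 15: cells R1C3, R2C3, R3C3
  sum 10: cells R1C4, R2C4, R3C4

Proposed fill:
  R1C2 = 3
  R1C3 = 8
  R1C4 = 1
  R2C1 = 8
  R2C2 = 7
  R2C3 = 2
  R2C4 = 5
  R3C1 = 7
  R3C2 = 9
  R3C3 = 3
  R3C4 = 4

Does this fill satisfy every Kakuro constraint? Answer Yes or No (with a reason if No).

No — the across run R2C1–R2C4 sums to 22, not 24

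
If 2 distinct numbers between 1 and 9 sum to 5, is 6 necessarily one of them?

Counterexample: {1,4} sums to 5 without using 6.

No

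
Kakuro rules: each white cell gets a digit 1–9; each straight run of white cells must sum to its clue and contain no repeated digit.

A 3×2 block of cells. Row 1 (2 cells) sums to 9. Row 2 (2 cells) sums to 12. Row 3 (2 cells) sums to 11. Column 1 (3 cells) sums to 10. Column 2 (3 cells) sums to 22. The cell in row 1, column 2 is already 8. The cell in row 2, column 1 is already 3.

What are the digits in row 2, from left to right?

3 9

(1,1) = 9 − 8 = 1 completes the 9 across.
(2,2) = 12 − 3 = 9 completes the 12 across.
(3,1) = 10 − 4 = 6 completes the 10 down.
(3,2) = 11 − 6 = 5 completes the 11 across.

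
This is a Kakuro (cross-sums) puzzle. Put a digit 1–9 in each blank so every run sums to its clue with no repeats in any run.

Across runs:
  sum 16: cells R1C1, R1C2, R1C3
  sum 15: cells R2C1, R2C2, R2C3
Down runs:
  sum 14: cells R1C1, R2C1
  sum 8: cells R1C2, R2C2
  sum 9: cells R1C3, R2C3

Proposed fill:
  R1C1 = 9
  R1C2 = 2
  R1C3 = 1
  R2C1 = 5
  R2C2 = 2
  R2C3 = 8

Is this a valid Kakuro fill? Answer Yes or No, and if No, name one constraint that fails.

No — the down run R1C2–R2C2 sums to 4, not 8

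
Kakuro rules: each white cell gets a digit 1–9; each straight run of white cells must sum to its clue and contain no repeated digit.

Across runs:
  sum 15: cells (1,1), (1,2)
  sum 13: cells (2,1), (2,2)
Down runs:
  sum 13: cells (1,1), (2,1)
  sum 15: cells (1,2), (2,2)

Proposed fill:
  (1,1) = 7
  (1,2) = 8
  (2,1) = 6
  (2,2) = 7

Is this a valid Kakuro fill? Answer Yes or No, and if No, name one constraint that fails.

Yes

Across: 7+8=15; 6+7=13. Down: 7+6=13; 8+7=15. No digit repeats within any run.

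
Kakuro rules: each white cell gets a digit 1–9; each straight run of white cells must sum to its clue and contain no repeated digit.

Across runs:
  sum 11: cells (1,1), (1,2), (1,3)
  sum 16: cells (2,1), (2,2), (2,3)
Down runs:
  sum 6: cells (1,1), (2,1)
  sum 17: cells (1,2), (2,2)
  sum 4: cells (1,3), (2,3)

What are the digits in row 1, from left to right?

2, 8, 1

17 in 2 cells must be {8,9}; 4 in 2 cells must be {1,3}.
The 11 across and the 17 down share only 8, so (1,2) = 8.
Given what's placed, (1,3) must be 1 to fit the 11 across and 4 down.
(2,2) = 17 − 8 = 9 completes the 17 down.
(2,3) = 4 − 1 = 3 completes the 4 down.
(1,1) = 11 − 9 = 2 completes the 11 across.
(2,1) = 16 − 12 = 4 completes the 16 across.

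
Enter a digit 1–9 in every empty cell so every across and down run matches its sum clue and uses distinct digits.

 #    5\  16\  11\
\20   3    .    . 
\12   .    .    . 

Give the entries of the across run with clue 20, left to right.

3 9 8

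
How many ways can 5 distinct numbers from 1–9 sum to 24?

11

5 distinct digits from 1–9 sum between 15 and 35.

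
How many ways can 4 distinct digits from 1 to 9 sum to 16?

8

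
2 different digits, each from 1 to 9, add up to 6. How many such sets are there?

2

2 distinct digits from 1–9 sum between 3 and 17.
Enumerating: {1,5}, {2,4}.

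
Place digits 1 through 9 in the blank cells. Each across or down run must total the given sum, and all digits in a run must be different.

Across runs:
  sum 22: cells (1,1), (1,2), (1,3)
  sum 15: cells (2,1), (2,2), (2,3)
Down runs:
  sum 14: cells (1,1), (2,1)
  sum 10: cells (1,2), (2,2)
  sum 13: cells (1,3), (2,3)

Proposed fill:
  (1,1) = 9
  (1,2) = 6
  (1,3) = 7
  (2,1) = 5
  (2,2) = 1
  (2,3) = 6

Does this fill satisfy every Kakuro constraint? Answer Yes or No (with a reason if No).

No — the across run (2,1)–(2,3) sums to 12, not 15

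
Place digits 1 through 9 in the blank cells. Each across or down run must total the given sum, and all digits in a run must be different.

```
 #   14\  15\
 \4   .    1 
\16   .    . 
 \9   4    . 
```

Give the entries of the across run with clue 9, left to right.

4 5

4 in 2 cells must be {1,3}; 16 in 2 cells must be {7,9}.
R1C1 = 4 − 1 = 3 completes the 4 across.
R2C1 = 14 − 7 = 7 completes the 14 down.
R2C2 = 16 − 7 = 9 completes the 16 across.
R3C2 = 9 − 4 = 5 completes the 9 across.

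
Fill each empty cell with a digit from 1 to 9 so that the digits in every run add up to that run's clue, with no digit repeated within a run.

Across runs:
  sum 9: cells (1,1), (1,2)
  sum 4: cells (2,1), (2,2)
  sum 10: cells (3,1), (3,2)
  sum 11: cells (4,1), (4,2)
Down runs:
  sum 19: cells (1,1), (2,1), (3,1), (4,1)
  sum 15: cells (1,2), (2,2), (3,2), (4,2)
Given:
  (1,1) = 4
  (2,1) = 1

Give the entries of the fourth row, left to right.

5, 6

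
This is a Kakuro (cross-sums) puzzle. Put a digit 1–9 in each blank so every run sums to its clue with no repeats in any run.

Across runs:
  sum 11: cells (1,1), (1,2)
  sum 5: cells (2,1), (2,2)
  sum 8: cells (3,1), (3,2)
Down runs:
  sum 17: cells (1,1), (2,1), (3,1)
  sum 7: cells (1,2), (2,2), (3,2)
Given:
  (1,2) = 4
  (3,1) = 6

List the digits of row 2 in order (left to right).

4 1

7 in 3 cells must be {1,2,4}.
(1,1) = 11 − 4 = 7 completes the 11 across.
(2,1) = 17 − 13 = 4 completes the 17 down.
(2,2) = 5 − 4 = 1 completes the 5 across.
(3,2) = 8 − 6 = 2 completes the 8 across.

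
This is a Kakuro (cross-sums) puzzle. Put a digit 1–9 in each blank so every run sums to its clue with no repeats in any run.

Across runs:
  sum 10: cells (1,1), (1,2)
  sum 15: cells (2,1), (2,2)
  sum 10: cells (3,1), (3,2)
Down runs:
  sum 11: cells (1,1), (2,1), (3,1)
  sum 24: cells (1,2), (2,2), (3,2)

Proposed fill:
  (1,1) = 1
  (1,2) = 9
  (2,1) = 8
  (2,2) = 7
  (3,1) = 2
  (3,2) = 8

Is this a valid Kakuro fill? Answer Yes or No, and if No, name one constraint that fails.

Yes

Across: 1+9=10; 8+7=15; 2+8=10. Down: 1+8+2=11; 9+7+8=24. No digit repeats within any run.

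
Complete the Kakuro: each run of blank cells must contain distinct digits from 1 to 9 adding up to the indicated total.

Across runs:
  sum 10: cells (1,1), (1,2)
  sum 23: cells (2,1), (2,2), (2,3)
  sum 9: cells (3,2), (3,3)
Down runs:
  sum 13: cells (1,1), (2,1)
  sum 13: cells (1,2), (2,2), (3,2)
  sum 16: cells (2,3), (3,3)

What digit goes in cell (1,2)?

3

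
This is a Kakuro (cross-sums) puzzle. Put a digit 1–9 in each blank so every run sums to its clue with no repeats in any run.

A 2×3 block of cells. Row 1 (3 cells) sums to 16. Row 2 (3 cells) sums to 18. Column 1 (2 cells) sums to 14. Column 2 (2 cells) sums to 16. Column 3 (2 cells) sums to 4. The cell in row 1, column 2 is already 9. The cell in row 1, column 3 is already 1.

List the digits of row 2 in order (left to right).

16 in 2 cells must be {7,9}; 4 in 2 cells must be {1,3}.
(1,1) = 16 − 10 = 6 completes the 16 across.
(2,1) = 14 − 6 = 8 completes the 14 down.
(2,2) = 16 − 9 = 7 completes the 16 down.
(2,3) = 18 − 15 = 3 completes the 18 across.

8 7 3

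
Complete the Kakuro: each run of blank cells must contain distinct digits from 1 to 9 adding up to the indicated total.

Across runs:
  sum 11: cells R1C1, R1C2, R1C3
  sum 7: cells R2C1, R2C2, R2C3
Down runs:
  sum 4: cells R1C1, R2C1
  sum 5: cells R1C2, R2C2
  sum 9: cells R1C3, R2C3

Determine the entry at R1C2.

7 in 3 cells must be {1,2,4}; 4 in 2 cells must be {1,3}.
The 7 across and the 4 down share only 1, so R2C1 = 1.
R1C1 = 4 − 1 = 3 completes the 4 down.
Nothing is forced directly, so branch on R2C2, whose candidates are 2 or 4. If R2C2 = 2: then R1C2 would have to be in {1,2,6,7} for the 11 across but in {3} for the 5 down — contradiction. So R2C2 = 4.
R1C2 = 5 − 4 = 1 completes the 5 down.
R1C3 = 11 − 4 = 7 completes the 11 across.
R2C3 = 7 − 5 = 2 completes the 7 across.

1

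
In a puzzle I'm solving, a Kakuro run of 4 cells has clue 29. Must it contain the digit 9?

The only way to make 29 from 4 distinct digits is {5,7,8,9}, which contains 9.

Yes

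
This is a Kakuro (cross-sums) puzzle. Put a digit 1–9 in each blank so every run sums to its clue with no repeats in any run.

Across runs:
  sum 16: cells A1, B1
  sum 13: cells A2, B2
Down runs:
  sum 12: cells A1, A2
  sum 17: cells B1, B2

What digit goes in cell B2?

8

16 in 2 cells must be {7,9}; 17 in 2 cells must be {8,9}.
The 16 across and the 17 down share only 9, so B1 = 9.
B2 = 17 − 9 = 8 completes the 17 down.
A1 = 16 − 9 = 7 completes the 16 across.
A2 = 13 − 8 = 5 completes the 13 across.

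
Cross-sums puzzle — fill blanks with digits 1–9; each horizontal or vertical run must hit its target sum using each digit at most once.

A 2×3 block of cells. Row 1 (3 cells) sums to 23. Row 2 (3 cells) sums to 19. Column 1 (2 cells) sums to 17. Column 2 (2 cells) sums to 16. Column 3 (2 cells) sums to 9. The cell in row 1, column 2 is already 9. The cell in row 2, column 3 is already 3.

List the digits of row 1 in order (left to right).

23 in 3 cells must be {6,8,9}; 17 in 2 cells must be {8,9}; 16 in 2 cells must be {7,9}.
Given what's placed, (1,1) must be 8 to fit the 23 across and 17 down.
(1,3) = 23 − 17 = 6 completes the 23 across.
(2,1) = 17 − 8 = 9 completes the 17 down.
(2,2) = 19 − 12 = 7 completes the 19 across.

8 9 6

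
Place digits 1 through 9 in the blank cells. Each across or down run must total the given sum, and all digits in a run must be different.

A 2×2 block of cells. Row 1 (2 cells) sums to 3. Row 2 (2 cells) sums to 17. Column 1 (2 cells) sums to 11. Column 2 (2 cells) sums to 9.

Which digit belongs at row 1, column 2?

3 in 2 cells must be {1,2}; 17 in 2 cells must be {8,9}.
The 3 across and the 11 down share only 2, so (1,1) = 2.
(1,2) = 3 − 2 = 1 completes the 3 across.
(2,1) = 11 − 2 = 9 completes the 11 down.
(2,2) = 17 − 9 = 8 completes the 17 across.

1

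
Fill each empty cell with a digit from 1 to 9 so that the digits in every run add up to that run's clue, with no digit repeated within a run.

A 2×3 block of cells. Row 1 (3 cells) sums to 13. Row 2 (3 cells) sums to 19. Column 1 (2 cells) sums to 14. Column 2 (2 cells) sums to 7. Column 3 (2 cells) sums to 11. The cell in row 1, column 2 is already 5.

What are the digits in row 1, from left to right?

Given what's placed, (1,1) must be 6 to fit the 13 across and 14 down.
(1,3) = 13 − 11 = 2 completes the 13 across.
(2,1) = 14 − 6 = 8 completes the 14 down.
(2,2) = 7 − 5 = 2 completes the 7 down.
(2,3) = 19 − 10 = 9 completes the 19 across.

6 5 2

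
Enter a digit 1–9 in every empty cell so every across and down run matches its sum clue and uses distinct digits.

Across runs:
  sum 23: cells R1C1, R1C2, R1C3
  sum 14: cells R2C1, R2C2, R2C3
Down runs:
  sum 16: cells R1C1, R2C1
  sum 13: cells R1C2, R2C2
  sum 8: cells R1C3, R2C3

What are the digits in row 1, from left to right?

9, 8, 6

23 in 3 cells must be {6,8,9}; 16 in 2 cells must be {7,9}.
The 23 across and the 16 down share only 9, so R1C1 = 9.
Given what's placed, R1C3 must be 6 to fit the 23 across and 8 down.
R2C1 = 16 − 9 = 7 completes the 16 down.
R2C3 = 8 − 6 = 2 completes the 8 down.
R1C2 = 23 − 15 = 8 completes the 23 across.
R2C2 = 14 − 9 = 5 completes the 14 across.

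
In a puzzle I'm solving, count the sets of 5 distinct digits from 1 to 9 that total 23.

11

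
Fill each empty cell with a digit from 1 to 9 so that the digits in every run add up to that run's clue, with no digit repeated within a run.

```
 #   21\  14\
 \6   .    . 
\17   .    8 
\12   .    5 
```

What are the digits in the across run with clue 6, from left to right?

5 1

17 in 2 cells must be {8,9}.
R1C2 = 14 − 13 = 1 completes the 14 down.
R2C1 = 17 − 8 = 9 completes the 17 across.
R3C1 = 12 − 5 = 7 completes the 12 across.
R1C1 = 6 − 1 = 5 completes the 6 across.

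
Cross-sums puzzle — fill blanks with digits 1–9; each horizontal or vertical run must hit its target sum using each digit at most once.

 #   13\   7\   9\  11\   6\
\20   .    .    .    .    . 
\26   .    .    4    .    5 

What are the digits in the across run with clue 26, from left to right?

R1C3 = 9 − 4 = 5 completes the 9 down.
R1C5 = 6 − 5 = 1 completes the 6 down.
Nothing is forced directly, so branch on R1C2, whose candidates are 2 or 3 or 4. If R1C2 = 2: then R2C2 would have to be in {1,2,3,6,7,8,9} for the 26 across but in {5} for the 7 down — contradiction. If R1C2 = 3: then R2C2 would have to be in {1,2,3,6,7,8,9} for the 26 across but in {4} for the 7 down — contradiction. So R1C2 = 4.
R2C2 = 7 − 4 = 3 completes the 7 down.
Nothing is forced directly, so branch on R2C1, whose candidates are 6 or 8. If R2C1 = 8: then R1C1 would have to be in {2,3,7,8} for the 20 across but in {5} for the 13 down — contradiction. So R2C1 = 6.
R1C1 = 13 − 6 = 7 completes the 13 down.
R1C4 = 20 − 17 = 3 completes the 20 across.
R2C4 = 26 − 18 = 8 completes the 26 across.

6, 3, 4, 8, 5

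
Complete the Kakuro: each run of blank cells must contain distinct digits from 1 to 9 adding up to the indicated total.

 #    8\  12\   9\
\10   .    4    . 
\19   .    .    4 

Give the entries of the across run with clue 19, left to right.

R1C3 = 9 − 4 = 5 completes the 9 down.
R2C2 = 12 − 4 = 8 completes the 12 down.
R1C1 = 10 − 9 = 1 completes the 10 across.
R2C1 = 19 − 12 = 7 completes the 19 across.

7 8 4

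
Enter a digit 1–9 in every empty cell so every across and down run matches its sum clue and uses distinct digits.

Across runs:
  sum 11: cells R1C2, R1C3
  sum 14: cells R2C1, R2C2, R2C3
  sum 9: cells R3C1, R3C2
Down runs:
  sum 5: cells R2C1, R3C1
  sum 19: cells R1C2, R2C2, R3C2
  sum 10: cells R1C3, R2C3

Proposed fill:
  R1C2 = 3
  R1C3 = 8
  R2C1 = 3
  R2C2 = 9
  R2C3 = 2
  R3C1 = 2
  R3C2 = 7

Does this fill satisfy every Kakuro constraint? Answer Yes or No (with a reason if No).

Yes

Across: 3+8=11; 3+9+2=14; 2+7=9. Down: 3+2=5; 3+9+7=19; 8+2=10. No digit repeats within any run.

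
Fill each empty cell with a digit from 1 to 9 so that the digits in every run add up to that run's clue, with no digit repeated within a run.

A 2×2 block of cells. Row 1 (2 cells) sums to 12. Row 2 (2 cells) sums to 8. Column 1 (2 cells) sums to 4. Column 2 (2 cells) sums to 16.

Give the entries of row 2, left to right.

4 in 2 cells must be {1,3}; 16 in 2 cells must be {7,9}.
The 12 across and the 4 down share only 3, so (1,1) = 3.
(1,2) = 12 − 3 = 9 completes the 12 across.
(2,1) = 4 − 3 = 1 completes the 4 down.
(2,2) = 8 − 1 = 7 completes the 8 across.

1, 7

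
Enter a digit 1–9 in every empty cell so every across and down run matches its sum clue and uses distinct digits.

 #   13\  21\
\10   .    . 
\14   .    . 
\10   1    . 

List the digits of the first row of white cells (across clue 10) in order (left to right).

R3C2 = 10 − 1 = 9 completes the 10 across.
Nothing is forced directly, so branch on R2C2, whose candidates are 5 or 8. If R2C2 = 8: that forces R1C2 = 4, after which R2C1 would have to be in {6} for the 14 across but in {3,4,5,7,8,9} for the 13 down — contradiction. So R2C2 = 5.
R1C2 = 21 − 14 = 7 completes the 21 down.
R2C1 = 14 − 5 = 9 completes the 14 across.
R1C1 = 10 − 7 = 3 completes the 10 across.

3, 7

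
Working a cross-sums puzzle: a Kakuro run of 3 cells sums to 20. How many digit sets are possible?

3 distinct digits from 1–9 sum between 6 and 24.
Enumerating: {3,8,9}, {4,7,9}, {5,6,9}, {5,7,8}.

4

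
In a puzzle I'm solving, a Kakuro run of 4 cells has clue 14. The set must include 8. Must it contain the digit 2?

The only way to make 14 from 4 distinct digits under that restriction is {1,2,3,8}, which contains 2.

Yes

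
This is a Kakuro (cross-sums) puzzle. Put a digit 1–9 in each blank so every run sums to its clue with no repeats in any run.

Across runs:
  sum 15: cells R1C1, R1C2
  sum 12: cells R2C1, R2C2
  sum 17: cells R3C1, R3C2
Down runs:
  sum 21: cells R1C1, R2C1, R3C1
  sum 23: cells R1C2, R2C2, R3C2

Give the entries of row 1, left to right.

17 in 2 cells must be {8,9}; 23 in 3 cells must be {6,8,9}.
Nothing is forced directly, so branch on R2C2, whose candidates are 8 or 9. If R2C2 = 9: then R2C1 would have to be in {3} for the 12 across but in {4,5,6,7,8,9} for the 21 down — contradiction. So R2C2 = 8.
R2C1 = 12 − 8 = 4 completes the 12 across.
Given what's placed, R3C2 must be 9 to fit the 17 across and 23 down.
R1C2 = 23 − 17 = 6 completes the 23 down.
R3C1 = 17 − 9 = 8 completes the 17 across.
R1C1 = 15 − 6 = 9 completes the 15 across.

9, 6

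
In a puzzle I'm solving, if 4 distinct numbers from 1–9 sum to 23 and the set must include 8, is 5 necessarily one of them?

Counterexample: {2,4,8,9} sums to 23 under that restriction without using 5.

No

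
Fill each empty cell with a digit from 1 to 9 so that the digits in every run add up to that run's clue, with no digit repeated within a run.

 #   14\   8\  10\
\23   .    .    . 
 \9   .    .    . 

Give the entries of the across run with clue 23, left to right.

8 6 9

23 in 3 cells must be {6,8,9}.
The 23 across and the 8 down share only 6, so R1C2 = 6.
R2C2 = 8 − 6 = 2 completes the 8 down.
Given what's placed, R2C1 must be 6 to fit the 9 across and 14 down.
R2C3 = 9 − 8 = 1 completes the 9 across.
R1C1 = 14 − 6 = 8 completes the 14 down.
R1C3 = 23 − 14 = 9 completes the 23 across.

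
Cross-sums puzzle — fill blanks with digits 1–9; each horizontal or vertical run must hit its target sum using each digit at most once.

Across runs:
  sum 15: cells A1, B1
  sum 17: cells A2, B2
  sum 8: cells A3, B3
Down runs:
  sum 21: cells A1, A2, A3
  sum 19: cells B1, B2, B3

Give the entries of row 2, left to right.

17 in 2 cells must be {8,9}.
Nothing is forced directly, so branch on A3, whose candidates are 5 or 6 or 7. If A3 = 5: that forces A2 = 9, B2 = 8, after which B3 would have to be in {3} for the 8 across but in {2,4,5,6,7,9} for the 19 down — contradiction. If A3 = 7: then B3 would have to be in {1} for the 8 across but in {2,3,4,5,6,7,8,9} for the 19 down — contradiction. So A3 = 6.
Given what's placed, A2 must be 8 to fit the 17 across and 21 down.
B2 = 17 − 8 = 9 completes the 17 across.
B3 = 8 − 6 = 2 completes the 8 across.
A1 = 21 − 14 = 7 completes the 21 down.
B1 = 15 − 7 = 8 completes the 15 across.

8, 9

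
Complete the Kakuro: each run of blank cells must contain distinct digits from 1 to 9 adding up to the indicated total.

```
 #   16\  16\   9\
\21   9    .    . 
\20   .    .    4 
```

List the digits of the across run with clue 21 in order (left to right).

16 in 2 cells must be {7,9}.
Given what's placed, R1C2 must be 7 to fit the 21 across and 16 down.
R1C3 = 21 − 16 = 5 completes the 21 across.
R2C1 = 16 − 9 = 7 completes the 16 down.
R2C2 = 20 − 11 = 9 completes the 20 across.

9 7 5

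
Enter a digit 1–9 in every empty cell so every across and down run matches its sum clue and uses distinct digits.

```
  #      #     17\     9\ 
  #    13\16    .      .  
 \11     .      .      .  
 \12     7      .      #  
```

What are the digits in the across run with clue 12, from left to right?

7, 5

16 in 2 cells must be {7,9}.
Only 7 fits R1C3 under both its across sum 16 and down sum 9.
R2C1 = 13 − 7 = 6 completes the 13 down.
R2C3 = 9 − 7 = 2 completes the 9 down.
R3C2 = 12 − 7 = 5 completes the 12 across.
R1C2 = 16 − 7 = 9 completes the 16 across.
R2C2 = 11 − 8 = 3 completes the 11 across.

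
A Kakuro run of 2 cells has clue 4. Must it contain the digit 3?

Yes

The only way to make 4 from 2 distinct digits is {1,3}, which contains 3.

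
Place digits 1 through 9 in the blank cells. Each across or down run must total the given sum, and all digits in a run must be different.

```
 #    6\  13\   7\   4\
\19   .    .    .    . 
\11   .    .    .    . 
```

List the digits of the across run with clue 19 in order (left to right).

4 8 6 1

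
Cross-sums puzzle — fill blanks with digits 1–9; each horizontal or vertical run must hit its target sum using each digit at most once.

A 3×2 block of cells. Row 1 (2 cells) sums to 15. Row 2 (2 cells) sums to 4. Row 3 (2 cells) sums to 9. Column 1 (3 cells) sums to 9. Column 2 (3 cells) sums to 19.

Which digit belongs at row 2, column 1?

1

4 in 2 cells must be {1,3}.
The 15 across and the 9 down share only 6, so (1,1) = 6.
(1,2) = 15 − 6 = 9 completes the 15 across.
Given what's placed, (2,1) must be 1 to fit the 4 across and 9 down.
(2,2) = 4 − 1 = 3 completes the 4 across.
(3,1) = 9 − 7 = 2 completes the 9 down.
(3,2) = 9 − 2 = 7 completes the 9 across.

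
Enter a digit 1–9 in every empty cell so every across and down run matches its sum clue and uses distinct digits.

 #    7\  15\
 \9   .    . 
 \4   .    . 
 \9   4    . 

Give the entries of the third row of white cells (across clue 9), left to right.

4, 5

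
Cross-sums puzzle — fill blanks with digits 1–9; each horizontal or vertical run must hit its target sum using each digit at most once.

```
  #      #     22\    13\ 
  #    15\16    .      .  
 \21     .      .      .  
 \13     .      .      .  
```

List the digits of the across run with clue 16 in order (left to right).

9 7

16 in 2 cells must be {7,9}.
Nothing is forced directly, so branch on R1C2, whose candidates are 7 or 9. If R1C2 = 7: that forces R1C3 = 9, after which R2C3 would have to be in {4,5,6,7,8,9} for the 21 across but in {1,3} for the 13 down — contradiction. So R1C2 = 9.
R1C3 = 16 − 9 = 7 completes the 16 across.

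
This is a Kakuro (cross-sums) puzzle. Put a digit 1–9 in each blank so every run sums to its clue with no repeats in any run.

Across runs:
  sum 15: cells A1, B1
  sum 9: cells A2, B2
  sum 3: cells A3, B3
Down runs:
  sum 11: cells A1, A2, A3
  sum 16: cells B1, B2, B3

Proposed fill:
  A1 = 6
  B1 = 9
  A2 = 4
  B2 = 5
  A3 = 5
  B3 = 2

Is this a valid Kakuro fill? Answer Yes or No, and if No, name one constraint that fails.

No — the across run A3–B3 sums to 7, not 3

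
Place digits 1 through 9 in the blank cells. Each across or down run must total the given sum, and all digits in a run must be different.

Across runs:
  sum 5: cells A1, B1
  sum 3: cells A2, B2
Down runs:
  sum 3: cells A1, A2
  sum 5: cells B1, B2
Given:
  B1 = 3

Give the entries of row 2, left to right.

3 in 2 cells must be {1,2}.
A1 = 5 − 3 = 2 completes the 5 across.
A2 = 3 − 2 = 1 completes the 3 down.
B2 = 3 − 1 = 2 completes the 3 across.

1, 2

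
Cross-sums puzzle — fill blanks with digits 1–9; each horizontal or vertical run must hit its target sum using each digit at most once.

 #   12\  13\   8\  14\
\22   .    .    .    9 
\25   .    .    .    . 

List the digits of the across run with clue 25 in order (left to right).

R2C4 = 14 − 9 = 5 completes the 14 down.
No cell is forced outright now. R2C3 can only be 3 or 7 (the digits allowed by both its 25 across and its 8 down). If R2C3 = 3: that forces R1C3 = 5, R1C1 = 7, after which R1C2 would have to be in {1} for the 22 across but in {4,5,6,7,8,9} for the 13 down — contradiction. So R2C3 = 7.
R1C3 = 8 − 7 = 1 completes the 8 down.
No cell is forced outright now. R2C1 can only be 4 or 9 (the digits allowed by both its 25 across and its 12 down). If R2C1 = 9: then R1C1 would have to be in {4,5,7,8} for the 22 across but in {3} for the 12 down — contradiction. So R2C1 = 4.
R1C1 = 12 − 4 = 8 completes the 12 down.
R1C2 = 22 − 18 = 4 completes the 22 across.
R2C2 = 25 − 16 = 9 completes the 25 across.

4 9 7 5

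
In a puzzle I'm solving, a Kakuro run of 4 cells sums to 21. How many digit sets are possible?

4 distinct digits from 1–9 sum between 10 and 30.

11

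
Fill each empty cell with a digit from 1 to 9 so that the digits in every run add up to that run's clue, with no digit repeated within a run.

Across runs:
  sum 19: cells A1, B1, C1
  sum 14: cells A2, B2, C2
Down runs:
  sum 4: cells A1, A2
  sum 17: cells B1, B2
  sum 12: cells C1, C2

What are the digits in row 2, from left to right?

4 in 2 cells must be {1,3}; 17 in 2 cells must be {8,9}.
The 19 across and the 4 down share only 3, so A1 = 3.
Given what's placed, B1 must be 9 to fit the 19 across and 17 down.
C1 = 19 − 12 = 7 completes the 19 across.
A2 = 4 − 3 = 1 completes the 4 down.
B2 = 17 − 9 = 8 completes the 17 down.
C2 = 14 − 9 = 5 completes the 14 across.

1, 8, 5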